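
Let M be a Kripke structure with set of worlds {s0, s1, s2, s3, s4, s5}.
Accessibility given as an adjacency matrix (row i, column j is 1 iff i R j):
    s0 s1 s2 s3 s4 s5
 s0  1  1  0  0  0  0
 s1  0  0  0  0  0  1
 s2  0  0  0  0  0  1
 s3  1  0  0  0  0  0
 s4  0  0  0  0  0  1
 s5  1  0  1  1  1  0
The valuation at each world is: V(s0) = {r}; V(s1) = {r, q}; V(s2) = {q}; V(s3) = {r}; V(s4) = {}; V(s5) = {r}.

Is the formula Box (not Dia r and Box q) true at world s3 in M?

At s3: Box (not Dia r and Box q) requires not Dia r and Box q at every successor {s0}.
  not Dia r and Box q fails at s0, so Box (not Dia r and Box q) is false at s3.
    At s0: not Dia r is false, Box q is false, so not Dia r and Box q is false.
      At s0: Dia r is true, so not Dia r is false.
      At s0: Box q requires q at every successor {s0, s1}.
        q fails at s0, so Box q is false at s0.

No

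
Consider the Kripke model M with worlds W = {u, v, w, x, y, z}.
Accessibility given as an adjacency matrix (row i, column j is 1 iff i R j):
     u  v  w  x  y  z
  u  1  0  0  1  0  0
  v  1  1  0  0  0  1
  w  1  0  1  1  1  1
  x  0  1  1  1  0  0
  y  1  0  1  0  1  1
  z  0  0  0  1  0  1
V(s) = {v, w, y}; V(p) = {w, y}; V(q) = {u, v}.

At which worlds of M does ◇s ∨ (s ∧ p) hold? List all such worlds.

v, w, x, y

Let φ = ◇s ∨ (s ∧ p). Evaluate φ at each world:
  u (successors {u, x}): φ is false.
  v (successors {u, v, z}): φ is true.
  w (successors {u, w, x, y, z}): φ is true.
  x (successors {v, w, x}): φ is true.
  y (successors {u, w, y, z}): φ is true.
  z (successors {x, z}): φ is false.
For instance, at x:
  At x: ◇s is true, s ∧ p is false, so ◇s ∨ (s ∧ p) is true.
    At x: ◇s requires s at some successor in {v, w, x}.
      s holds at v, so ◇s is true at x.
Satisfying worlds: {v, w, x, y}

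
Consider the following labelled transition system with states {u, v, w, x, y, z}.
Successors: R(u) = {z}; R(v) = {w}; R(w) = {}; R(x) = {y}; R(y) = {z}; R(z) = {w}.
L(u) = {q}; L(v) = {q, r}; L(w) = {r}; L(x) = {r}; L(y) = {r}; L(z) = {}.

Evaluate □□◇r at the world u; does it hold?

At u: □□◇r requires □◇r at every successor {z}.
  □◇r fails at z, so □□◇r is false at u.
    At z: □◇r requires ◇r at every successor {w}.
      ◇r fails at w, so □◇r is false at z.

No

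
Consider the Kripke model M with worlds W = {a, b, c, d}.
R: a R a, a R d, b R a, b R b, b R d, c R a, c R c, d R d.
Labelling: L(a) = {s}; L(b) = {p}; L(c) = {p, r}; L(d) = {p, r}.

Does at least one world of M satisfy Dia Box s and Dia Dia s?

Recall that Box ψ holds at a world iff ψ holds at every accessible world, and Dia ψ holds iff ψ holds at some accessible world.
Let φ = Dia Box s and Dia Dia s. Evaluate φ at each world:
  a (successors {a, d}): φ is false.
  b (successors {a, b, d}): φ is false.
  c (successors {a, c}): φ is false.
  d (successors {d}): φ is false.
For instance, at b:
  At b: Dia Box s is false, Dia Dia s is true, so Dia Box s and Dia Dia s is false.
    At b: Dia Box s requires Box s at some successor in {a, b, d}.
      At a: Box s is false.
      At b: Box s is false.
      At d: Box s is false.
    So Dia Box s is false at b.
    At b: Dia Dia s requires Dia s at some successor in {a, b, d}.
      Dia s holds at a, so Dia Dia s is true at b.

No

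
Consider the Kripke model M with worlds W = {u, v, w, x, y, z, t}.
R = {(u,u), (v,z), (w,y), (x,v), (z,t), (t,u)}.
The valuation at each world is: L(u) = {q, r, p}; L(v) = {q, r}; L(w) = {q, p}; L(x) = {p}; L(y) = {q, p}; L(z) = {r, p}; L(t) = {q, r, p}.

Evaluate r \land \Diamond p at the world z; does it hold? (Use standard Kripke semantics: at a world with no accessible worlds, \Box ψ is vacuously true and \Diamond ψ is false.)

Yes

At z: r is true, \Diamond p is true, so r \land \Diamond p is true.
  At z: \Diamond p requires p at some successor in {t}.
    p holds at t, so \Diamond p is true at z.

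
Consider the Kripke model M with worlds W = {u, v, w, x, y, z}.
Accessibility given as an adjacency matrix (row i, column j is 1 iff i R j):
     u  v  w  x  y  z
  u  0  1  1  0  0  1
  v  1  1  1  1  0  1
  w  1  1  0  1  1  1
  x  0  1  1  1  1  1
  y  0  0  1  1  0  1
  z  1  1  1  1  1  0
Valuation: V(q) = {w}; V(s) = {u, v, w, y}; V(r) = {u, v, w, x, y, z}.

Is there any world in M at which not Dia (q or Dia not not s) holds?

Let φ = not Dia (q or Dia not not s). Evaluate φ at each world:
  u (successors {v, w, z}): φ is false.
  v (successors {u, v, w, x, z}): φ is false.
  w (successors {u, v, x, y, z}): φ is false.
  x (successors {v, w, x, y, z}): φ is false.
  y (successors {w, x, z}): φ is false.
  z (successors {u, v, w, x, y}): φ is false.
For instance, at w:
  At w: Dia (q or Dia not not s) is true, so not Dia (q or Dia not not s) is false.
    At w: Dia (q or Dia not not s) requires q or Dia not not s at some successor in {u, v, x, y, z}.
      q or Dia not not s holds at u, so Dia (q or Dia not not s) is true at w.

No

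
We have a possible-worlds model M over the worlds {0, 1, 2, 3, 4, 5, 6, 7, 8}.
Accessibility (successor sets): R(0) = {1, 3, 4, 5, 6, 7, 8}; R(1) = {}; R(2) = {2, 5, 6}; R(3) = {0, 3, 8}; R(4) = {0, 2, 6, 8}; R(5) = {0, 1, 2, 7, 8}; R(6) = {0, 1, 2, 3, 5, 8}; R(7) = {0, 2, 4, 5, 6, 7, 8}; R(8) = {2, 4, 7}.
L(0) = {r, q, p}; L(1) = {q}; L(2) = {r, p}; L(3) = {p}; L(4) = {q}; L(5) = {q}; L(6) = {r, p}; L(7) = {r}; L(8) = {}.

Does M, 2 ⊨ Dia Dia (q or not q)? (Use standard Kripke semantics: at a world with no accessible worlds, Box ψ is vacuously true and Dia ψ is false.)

Yes

Recall that Dia ψ holds at a world iff ψ holds at some accessible world.
At 2: Dia Dia (q or not q) requires Dia (q or not q) at some successor in {2, 5, 6}.
  Dia (q or not q) holds at 2, so Dia Dia (q or not q) is true at 2.
    At 2: Dia (q or not q) requires q or not q at some successor in {2, 5, 6}.
      q or not q holds at 2, so Dia (q or not q) is true at 2.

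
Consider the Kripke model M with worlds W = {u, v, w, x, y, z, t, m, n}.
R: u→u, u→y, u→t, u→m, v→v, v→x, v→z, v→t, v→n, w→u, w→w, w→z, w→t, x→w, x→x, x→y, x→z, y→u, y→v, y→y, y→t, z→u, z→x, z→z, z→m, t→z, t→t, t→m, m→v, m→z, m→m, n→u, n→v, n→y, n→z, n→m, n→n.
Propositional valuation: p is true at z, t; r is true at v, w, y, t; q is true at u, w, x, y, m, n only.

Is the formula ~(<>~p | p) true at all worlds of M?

Let φ = ~(<>~p | p). Evaluate φ at each world:
  u (successors {u, y, t, m}): φ is false.
  v (successors {v, x, z, t, n}): φ is false.
  w (successors {u, w, z, t}): φ is false.
  x (successors {w, x, y, z}): φ is false.
  y (successors {u, v, y, t}): φ is false.
  z (successors {u, x, z, m}): φ is false.
  t (successors {z, t, m}): φ is false.
  m (successors {v, z, m}): φ is false.
  n (successors {u, v, y, z, m, n}): φ is false.
Detail at u (counterexample):
  At u: <>~p | p is true, so ~(<>~p | p) is false.
    At u: <>~p is true, p is false, so <>~p | p is true.
      At u: <>~p requires ~p at some successor in {u, y, t, m}.
        ~p holds at u, so <>~p is true at u.

No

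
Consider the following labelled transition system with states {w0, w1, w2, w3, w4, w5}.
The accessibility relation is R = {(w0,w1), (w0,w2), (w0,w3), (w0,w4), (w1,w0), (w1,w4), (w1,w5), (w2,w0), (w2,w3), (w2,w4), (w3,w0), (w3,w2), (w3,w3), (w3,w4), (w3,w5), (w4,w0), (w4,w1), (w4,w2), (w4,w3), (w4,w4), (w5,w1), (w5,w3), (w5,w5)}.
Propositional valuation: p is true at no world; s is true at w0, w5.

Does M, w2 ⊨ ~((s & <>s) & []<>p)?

Yes

At w2: (s & <>s) & []<>p is false, so ~((s & <>s) & []<>p) is true.
  At w2: s & <>s is false, []<>p is false, so (s & <>s) & []<>p is false.
    At w2: s is false, <>s is true, so s & <>s is false.
      At w2: <>s requires s at some successor in {w0, w3, w4}.
        s holds at w0, so <>s is true at w2.
    At w2: []<>p requires <>p at every successor {w0, w3, w4}.
      <>p fails at w0, so []<>p is false at w2.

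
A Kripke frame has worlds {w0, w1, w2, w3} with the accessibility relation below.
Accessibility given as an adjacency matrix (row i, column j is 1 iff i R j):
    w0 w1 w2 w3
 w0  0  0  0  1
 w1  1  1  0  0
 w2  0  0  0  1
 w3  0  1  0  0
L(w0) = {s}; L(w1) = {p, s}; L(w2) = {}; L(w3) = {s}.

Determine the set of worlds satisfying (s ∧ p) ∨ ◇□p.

w0, w1, w2

Let φ = (s ∧ p) ∨ ◇□p. Evaluate φ at each world:
  w0 (successors {w3}): φ is true.
  w1 (successors {w0, w1}): φ is true.
  w2 (successors {w3}): φ is true.
  w3 (successors {w1}): φ is false.
For instance, at w1:
  At w1: s ∧ p is true, ◇□p is false, so (s ∧ p) ∨ ◇□p is true.
    At w1: ◇□p requires □p at some successor in {w0, w1}.
      At w0: □p is false.
      At w1: □p is false.
    So ◇□p is false at w1.
Satisfying worlds: {w0, w1, w2}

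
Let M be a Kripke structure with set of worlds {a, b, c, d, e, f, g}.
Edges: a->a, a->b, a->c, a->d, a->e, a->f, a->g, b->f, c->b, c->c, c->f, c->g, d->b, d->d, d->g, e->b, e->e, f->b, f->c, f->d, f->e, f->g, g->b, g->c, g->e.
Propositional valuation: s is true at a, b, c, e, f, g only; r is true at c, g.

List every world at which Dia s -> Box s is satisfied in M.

b, c, e, g

Let φ = Dia s -> Box s. Evaluate φ at each world:
  a (successors {a, b, c, d, e, f, g}): φ is false.
  b (successors {f}): φ is true.
  c (successors {b, c, f, g}): φ is true.
  d (successors {b, d, g}): φ is false.
  e (successors {b, e}): φ is true.
  f (successors {b, c, d, e, g}): φ is false.
  g (successors {b, c, e}): φ is true.
For instance, at a:
  At a: Dia s is true, Box s is false, so Dia s -> Box s is false.
    At a: Dia s requires s at some successor in {a, b, c, d, e, f, g}.
      s holds at a, so Dia s is true at a.
    At a: Box s requires s at every successor {a, b, c, d, e, f, g}.
      s fails at d, so Box s is false at a.
Satisfying worlds: {b, c, e, g}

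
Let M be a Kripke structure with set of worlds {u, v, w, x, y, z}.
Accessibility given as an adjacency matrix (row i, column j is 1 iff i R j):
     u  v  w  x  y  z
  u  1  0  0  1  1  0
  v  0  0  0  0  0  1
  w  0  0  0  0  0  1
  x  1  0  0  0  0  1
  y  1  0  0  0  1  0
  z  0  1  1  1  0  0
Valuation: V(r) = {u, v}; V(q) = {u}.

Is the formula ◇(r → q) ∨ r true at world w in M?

Yes

At w: ◇(r → q) is true, r is false, so ◇(r → q) ∨ r is true.
  At w: ◇(r → q) requires r → q at some successor in {z}.
    r → q holds at z, so ◇(r → q) is true at w.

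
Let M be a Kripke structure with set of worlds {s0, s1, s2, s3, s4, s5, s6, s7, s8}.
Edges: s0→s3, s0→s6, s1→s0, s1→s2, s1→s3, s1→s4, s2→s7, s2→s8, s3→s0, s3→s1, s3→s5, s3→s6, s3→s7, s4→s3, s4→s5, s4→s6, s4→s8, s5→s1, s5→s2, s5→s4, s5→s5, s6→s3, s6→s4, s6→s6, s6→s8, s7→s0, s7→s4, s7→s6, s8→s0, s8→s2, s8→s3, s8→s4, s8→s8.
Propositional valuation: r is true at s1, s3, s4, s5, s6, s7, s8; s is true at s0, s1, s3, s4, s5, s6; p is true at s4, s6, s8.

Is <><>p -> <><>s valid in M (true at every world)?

Yes

Let φ = <><>p -> <><>s. Evaluate φ at each world:
  s0 (successors {s3, s6}): φ is true.
  s1 (successors {s0, s2, s3, s4}): φ is true.
  s2 (successors {s7, s8}): φ is true.
  s3 (successors {s0, s1, s5, s6, s7}): φ is true.
  s4 (successors {s3, s5, s6, s8}): φ is true.
  s5 (successors {s1, s2, s4, s5}): φ is true.
  s6 (successors {s3, s4, s6, s8}): φ is true.
  s7 (successors {s0, s4, s6}): φ is true.
  s8 (successors {s0, s2, s3, s4, s8}): φ is true.
For instance, at s8:
  At s8: <><>p is true, <><>s is true, so <><>p -> <><>s is true.
    At s8: <><>p requires <>p at some successor in {s0, s2, s3, s4, s8}.
      <>p holds at s0, so <><>p is true at s8.
    At s8: <><>s requires <>s at some successor in {s0, s2, s3, s4, s8}.
      <>s holds at s0, so <><>s is true at s8.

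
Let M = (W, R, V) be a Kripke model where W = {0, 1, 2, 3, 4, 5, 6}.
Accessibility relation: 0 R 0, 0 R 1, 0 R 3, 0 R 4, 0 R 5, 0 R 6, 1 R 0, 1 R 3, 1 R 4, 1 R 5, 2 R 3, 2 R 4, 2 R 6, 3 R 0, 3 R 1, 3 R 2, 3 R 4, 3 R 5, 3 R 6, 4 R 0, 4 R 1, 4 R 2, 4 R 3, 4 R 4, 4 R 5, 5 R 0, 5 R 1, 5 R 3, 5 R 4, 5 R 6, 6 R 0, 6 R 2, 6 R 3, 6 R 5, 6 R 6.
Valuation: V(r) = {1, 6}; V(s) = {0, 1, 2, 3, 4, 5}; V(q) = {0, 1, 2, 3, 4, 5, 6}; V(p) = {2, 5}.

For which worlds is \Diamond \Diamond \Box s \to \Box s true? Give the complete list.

1, 4

Recall that \Box ψ holds at a world iff ψ holds at every accessible world, and \Diamond ψ holds iff ψ holds at some accessible world.
Let φ = \Diamond \Diamond \Box s \to \Box s. Evaluate φ at each world:
  0 (successors {0, 1, 3, 4, 5, 6}): φ is false.
  1 (successors {0, 3, 4, 5}): φ is true.
  2 (successors {3, 4, 6}): φ is false.
  3 (successors {0, 1, 2, 4, 5, 6}): φ is false.
  4 (successors {0, 1, 2, 3, 4, 5}): φ is true.
  5 (successors {0, 1, 3, 4, 6}): φ is false.
  6 (successors {0, 2, 3, 5, 6}): φ is false.
For instance, at 6:
  At 6: \Diamond \Diamond \Box s is true, \Box s is false, so \Diamond \Diamond \Box s \to \Box s is false.
    At 6: \Diamond \Diamond \Box s requires \Diamond \Box s at some successor in {0, 2, 3, 5, 6}.
      \Diamond \Box s holds at 0, so \Diamond \Diamond \Box s is true at 6.
    At 6: \Box s requires s at every successor {0, 2, 3, 5, 6}.
      s fails at 6, so \Box s is false at 6.
Satisfying worlds: {1, 4}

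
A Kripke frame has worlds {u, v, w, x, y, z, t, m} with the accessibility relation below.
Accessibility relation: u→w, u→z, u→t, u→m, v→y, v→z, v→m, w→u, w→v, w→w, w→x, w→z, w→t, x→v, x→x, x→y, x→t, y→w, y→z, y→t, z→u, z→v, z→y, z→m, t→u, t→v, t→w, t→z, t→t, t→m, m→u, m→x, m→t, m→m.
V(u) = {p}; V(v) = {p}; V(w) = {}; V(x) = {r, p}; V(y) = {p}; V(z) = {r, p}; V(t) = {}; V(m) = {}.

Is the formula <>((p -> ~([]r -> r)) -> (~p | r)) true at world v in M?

Yes

At v: <>((p -> ~([]r -> r)) -> (~p | r)) requires (p -> ~([]r -> r)) -> (~p | r) at some successor in {y, z, m}.
  (p -> ~([]r -> r)) -> (~p | r) holds at y, so <>((p -> ~([]r -> r)) -> (~p | r)) is true at v.
    At y: p -> ~([]r -> r) is false, ~p | r is false, so (p -> ~([]r -> r)) -> (~p | r) is true.
      At y: p is true, ~([]r -> r) is false, so p -> ~([]r -> r) is false.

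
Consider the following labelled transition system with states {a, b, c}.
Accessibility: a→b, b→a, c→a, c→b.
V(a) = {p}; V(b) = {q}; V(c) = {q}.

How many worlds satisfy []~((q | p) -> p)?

Recall that []ψ holds at a world iff ψ holds at every accessible world, and <>ψ holds iff ψ holds at some accessible world.
Let φ = []~((q | p) -> p). Evaluate φ at each world:
  a (successors {b}): φ is true.
  b (successors {a}): φ is false.
  c (successors {a, b}): φ is false.
For instance, at a:
  At a: []~((q | p) -> p) requires ~((q | p) -> p) at every successor {b}.
    At b: ~((q | p) -> p) is true.
  So []~((q | p) -> p) is true at a.
Satisfying worlds: {a}

1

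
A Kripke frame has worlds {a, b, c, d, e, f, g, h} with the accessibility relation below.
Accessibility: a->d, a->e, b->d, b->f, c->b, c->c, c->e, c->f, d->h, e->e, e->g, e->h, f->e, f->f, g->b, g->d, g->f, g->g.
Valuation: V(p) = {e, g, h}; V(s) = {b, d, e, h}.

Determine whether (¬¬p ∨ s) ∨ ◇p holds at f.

Yes

Recall that ◇ψ holds at a world iff ψ holds at some accessible world.
At f: ¬¬p ∨ s is false, ◇p is true, so (¬¬p ∨ s) ∨ ◇p is true.
  At f: ◇p requires p at some successor in {e, f}.
    p holds at e, so ◇p is true at f.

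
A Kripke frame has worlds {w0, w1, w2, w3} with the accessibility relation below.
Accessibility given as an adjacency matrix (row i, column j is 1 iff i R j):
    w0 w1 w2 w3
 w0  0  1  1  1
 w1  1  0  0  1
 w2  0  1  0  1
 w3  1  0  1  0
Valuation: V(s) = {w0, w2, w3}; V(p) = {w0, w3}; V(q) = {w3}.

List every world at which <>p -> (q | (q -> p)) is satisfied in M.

w0, w1, w2, w3

Let φ = <>p -> (q | (q -> p)). Evaluate φ at each world:
  w0 (successors {w1, w2, w3}): φ is true.
  w1 (successors {w0, w3}): φ is true.
  w2 (successors {w1, w3}): φ is true.
  w3 (successors {w0, w2}): φ is true.
For instance, at w1:
  At w1: <>p is true, q | (q -> p) is true, so <>p -> (q | (q -> p)) is true.
    At w1: <>p requires p at some successor in {w0, w3}.
      p holds at w0, so <>p is true at w1.
Satisfying worlds: {w0, w1, w2, w3}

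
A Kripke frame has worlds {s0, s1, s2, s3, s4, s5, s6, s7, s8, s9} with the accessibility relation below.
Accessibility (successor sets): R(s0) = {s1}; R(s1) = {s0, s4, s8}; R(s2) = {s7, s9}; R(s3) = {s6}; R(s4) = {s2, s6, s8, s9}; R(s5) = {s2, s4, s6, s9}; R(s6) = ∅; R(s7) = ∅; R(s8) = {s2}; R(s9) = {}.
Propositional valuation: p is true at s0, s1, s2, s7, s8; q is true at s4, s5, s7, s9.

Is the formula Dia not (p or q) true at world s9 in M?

No

At s9: no accessible worlds, so Dia not (p or q) is false.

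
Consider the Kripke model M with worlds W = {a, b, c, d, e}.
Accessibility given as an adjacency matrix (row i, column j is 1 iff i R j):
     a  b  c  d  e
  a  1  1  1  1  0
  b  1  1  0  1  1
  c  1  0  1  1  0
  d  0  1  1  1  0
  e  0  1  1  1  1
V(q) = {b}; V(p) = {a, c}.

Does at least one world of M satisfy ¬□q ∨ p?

Yes

Let φ = ¬□q ∨ p. Evaluate φ at each world:
  a (successors {a, b, c, d}): φ is true.
  b (successors {a, b, d, e}): φ is true.
  c (successors {a, c, d}): φ is true.
  d (successors {b, c, d}): φ is true.
  e (successors {b, c, d, e}): φ is true.
Detail at a (witness):
  At a: ¬□q is true, p is true, so ¬□q ∨ p is true.
    At a: □q is false, so ¬□q is true.
      At a: □q requires q at every successor {a, b, c, d}.
        q fails at a, so □q is false at a.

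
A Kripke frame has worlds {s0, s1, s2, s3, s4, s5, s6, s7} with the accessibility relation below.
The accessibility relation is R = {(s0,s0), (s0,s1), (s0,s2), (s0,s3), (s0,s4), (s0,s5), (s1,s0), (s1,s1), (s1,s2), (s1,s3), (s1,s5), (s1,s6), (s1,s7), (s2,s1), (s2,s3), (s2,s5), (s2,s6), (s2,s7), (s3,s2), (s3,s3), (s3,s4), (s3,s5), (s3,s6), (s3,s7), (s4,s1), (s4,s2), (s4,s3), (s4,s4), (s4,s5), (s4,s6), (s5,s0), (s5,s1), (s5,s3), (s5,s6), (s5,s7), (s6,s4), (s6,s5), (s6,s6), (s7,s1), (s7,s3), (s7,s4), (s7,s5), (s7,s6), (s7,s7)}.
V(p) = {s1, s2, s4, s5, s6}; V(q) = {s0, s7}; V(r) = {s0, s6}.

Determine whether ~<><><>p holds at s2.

Recall that <>ψ holds at a world iff ψ holds at some accessible world.
At s2: <><><>p is true, so ~<><><>p is false.
  At s2: <><><>p requires <><>p at some successor in {s1, s3, s5, s6, s7}.
    <><>p holds at s1, so <><><>p is true at s2.
      At s1: <><>p requires <>p at some successor in {s0, s1, s2, s3, s5, s6, s7}.
        <>p holds at s0, so <><>p is true at s1.

No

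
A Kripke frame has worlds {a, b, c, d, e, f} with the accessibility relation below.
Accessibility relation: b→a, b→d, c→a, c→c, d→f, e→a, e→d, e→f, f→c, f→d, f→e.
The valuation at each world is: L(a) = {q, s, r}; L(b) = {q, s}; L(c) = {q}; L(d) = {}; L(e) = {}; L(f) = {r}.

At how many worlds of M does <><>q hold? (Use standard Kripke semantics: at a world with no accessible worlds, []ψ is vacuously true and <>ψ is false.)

4

Recall that <>ψ holds at a world iff ψ holds at some accessible world.
Let φ = <><>q. Evaluate φ at each world:
  a (successors ∅): φ is false.
  b (successors {a, d}): φ is false.
  c (successors {a, c}): φ is true.
  d (successors {f}): φ is true.
  e (successors {a, d, f}): φ is true.
  f (successors {c, d, e}): φ is true.
For instance, at d:
  At d: <><>q requires <>q at some successor in {f}.
    <>q holds at f, so <><>q is true at d.
      At f: <>q requires q at some successor in {c, d, e}.
        q holds at c, so <>q is true at f.
Satisfying worlds: {c, d, e, f}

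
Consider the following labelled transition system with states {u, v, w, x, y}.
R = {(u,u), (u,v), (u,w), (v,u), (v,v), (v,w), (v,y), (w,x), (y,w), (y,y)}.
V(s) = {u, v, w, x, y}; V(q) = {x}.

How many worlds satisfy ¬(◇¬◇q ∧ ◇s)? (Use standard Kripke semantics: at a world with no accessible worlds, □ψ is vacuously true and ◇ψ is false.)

1

Recall that ◇ψ holds at a world iff ψ holds at some accessible world.
Let φ = ¬(◇¬◇q ∧ ◇s). Evaluate φ at each world:
  u (successors {u, v, w}): φ is false.
  v (successors {u, v, w, y}): φ is false.
  w (successors {x}): φ is false.
  x (successors ∅): φ is true.
  y (successors {w, y}): φ is false.
For instance, at w:
  At w: ◇¬◇q ∧ ◇s is true, so ¬(◇¬◇q ∧ ◇s) is false.
    At w: ◇¬◇q is true, ◇s is true, so ◇¬◇q ∧ ◇s is true.
      At w: ◇¬◇q requires ¬◇q at some successor in {x}.
        ¬◇q holds at x, so ◇¬◇q is true at w.
      At w: ◇s requires s at some successor in {x}.
        s holds at x, so ◇s is true at w.
Satisfying worlds: {x}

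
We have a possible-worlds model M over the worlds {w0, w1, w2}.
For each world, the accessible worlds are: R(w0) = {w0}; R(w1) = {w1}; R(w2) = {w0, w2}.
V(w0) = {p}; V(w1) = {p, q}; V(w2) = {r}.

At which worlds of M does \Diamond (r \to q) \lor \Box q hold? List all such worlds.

w0, w1, w2

Let φ = \Diamond (r \to q) \lor \Box q. Evaluate φ at each world:
  w0 (successors {w0}): φ is true.
  w1 (successors {w1}): φ is true.
  w2 (successors {w0, w2}): φ is true.
For instance, at w1:
  At w1: \Diamond (r \to q) is true, \Box q is true, so \Diamond (r \to q) \lor \Box q is true.
    At w1: \Diamond (r \to q) requires r \to q at some successor in {w1}.
      r \to q holds at w1, so \Diamond (r \to q) is true at w1.
    At w1: \Box q requires q at every successor {w1}.
      At w1: q is true.
    So \Box q is true at w1.
Satisfying worlds: {w0, w1, w2}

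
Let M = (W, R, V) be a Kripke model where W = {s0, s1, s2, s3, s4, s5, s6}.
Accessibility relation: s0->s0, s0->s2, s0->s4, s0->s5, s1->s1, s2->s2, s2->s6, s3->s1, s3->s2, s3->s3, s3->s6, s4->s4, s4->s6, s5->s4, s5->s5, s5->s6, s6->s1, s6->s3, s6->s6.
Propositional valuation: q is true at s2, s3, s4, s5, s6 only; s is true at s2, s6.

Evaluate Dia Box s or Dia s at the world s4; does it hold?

Yes

Recall that Box ψ holds at a world iff ψ holds at every accessible world, and Dia ψ holds iff ψ holds at some accessible world.
At s4: Dia Box s is false, Dia s is true, so Dia Box s or Dia s is true.
  At s4: Dia Box s requires Box s at some successor in {s4, s6}.
    At s4: Box s is false.
    At s6: Box s is false.
  So Dia Box s is false at s4.
  At s4: Dia s requires s at some successor in {s4, s6}.
    s holds at s6, so Dia s is true at s4.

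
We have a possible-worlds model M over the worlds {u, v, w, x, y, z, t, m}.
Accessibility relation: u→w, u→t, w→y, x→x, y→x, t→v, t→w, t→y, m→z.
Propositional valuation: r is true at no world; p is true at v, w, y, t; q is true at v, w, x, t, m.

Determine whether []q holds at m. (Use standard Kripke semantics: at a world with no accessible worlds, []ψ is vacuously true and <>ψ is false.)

At m: []q requires q at every successor {z}.
  q fails at z, so []q is false at m.

No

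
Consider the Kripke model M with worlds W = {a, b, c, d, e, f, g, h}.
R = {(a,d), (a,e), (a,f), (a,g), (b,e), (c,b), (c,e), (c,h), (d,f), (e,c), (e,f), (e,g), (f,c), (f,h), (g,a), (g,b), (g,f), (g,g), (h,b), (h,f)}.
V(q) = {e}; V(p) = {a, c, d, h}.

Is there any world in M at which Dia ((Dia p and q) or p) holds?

Yes

Recall that Dia ψ holds at a world iff ψ holds at some accessible world.
Let φ = Dia ((Dia p and q) or p). Evaluate φ at each world:
  a (successors {d, e, f, g}): φ is true.
  b (successors {e}): φ is true.
  c (successors {b, e, h}): φ is true.
  d (successors {f}): φ is false.
  e (successors {c, f, g}): φ is true.
  f (successors {c, h}): φ is true.
  g (successors {a, b, f, g}): φ is true.
  h (successors {b, f}): φ is false.
Detail at a (witness):
  At a: Dia ((Dia p and q) or p) requires (Dia p and q) or p at some successor in {d, e, f, g}.
    (Dia p and q) or p holds at d, so Dia ((Dia p and q) or p) is true at a.
      At d: Dia p and q is false, p is true, so (Dia p and q) or p is true.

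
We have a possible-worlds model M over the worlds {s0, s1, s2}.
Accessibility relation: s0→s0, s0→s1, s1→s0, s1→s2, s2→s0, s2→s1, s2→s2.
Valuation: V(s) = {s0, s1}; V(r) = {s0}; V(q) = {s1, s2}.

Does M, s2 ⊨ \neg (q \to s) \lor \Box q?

At s2: \neg (q \to s) is true, \Box q is false, so \neg (q \to s) \lor \Box q is true.
  At s2: \Box q requires q at every successor {s0, s1, s2}.
    q fails at s0, so \Box q is false at s2.

Yes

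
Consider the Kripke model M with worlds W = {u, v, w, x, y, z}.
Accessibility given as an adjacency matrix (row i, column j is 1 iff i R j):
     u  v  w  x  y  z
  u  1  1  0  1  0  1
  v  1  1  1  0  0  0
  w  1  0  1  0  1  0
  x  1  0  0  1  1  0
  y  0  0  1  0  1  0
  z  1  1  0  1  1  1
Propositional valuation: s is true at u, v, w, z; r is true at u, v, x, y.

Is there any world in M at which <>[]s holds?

Yes

Let φ = <>[]s. Evaluate φ at each world:
  u (successors {u, v, x, z}): φ is true.
  v (successors {u, v, w}): φ is true.
  w (successors {u, w, y}): φ is false.
  x (successors {u, x, y}): φ is false.
  y (successors {w, y}): φ is false.
  z (successors {u, v, x, y, z}): φ is true.
Detail at u (witness):
  At u: <>[]s requires []s at some successor in {u, v, x, z}.
    []s holds at v, so <>[]s is true at u.
      At v: []s requires s at every successor {u, v, w}.
        At u: s is true.
        At v: s is true.
        At w: s is true.
      So []s is true at v.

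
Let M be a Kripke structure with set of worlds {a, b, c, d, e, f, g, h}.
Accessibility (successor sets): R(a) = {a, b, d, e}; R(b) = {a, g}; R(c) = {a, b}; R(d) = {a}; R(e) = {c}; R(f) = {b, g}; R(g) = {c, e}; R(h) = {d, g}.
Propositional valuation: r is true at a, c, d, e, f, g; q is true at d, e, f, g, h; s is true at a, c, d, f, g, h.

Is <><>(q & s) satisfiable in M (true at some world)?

Yes

Recall that <>ψ holds at a world iff ψ holds at some accessible world.
Let φ = <><>(q & s). Evaluate φ at each world:
  a (successors {a, b, d, e}): φ is true.
  b (successors {a, g}): φ is true.
  c (successors {a, b}): φ is true.
  d (successors {a}): φ is true.
  e (successors {c}): φ is false.
  f (successors {b, g}): φ is true.
  g (successors {c, e}): φ is false.
  h (successors {d, g}): φ is false.
Detail at a (witness):
  At a: <><>(q & s) requires <>(q & s) at some successor in {a, b, d, e}.
    <>(q & s) holds at a, so <><>(q & s) is true at a.
      At a: <>(q & s) requires q & s at some successor in {a, b, d, e}.
        q & s holds at d, so <>(q & s) is true at a.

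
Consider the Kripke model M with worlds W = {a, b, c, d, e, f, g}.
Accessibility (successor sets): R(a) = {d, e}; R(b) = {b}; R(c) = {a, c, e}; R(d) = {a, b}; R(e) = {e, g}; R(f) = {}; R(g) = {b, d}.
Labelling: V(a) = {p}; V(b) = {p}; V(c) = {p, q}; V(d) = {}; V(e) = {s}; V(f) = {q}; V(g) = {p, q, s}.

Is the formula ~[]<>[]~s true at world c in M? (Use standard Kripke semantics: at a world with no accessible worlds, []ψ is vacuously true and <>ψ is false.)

Yes

Recall that []ψ holds at a world iff ψ holds at every accessible world, and <>ψ holds iff ψ holds at some accessible world.
At c: []<>[]~s is false, so ~[]<>[]~s is true.
  At c: []<>[]~s requires <>[]~s at every successor {a, c, e}.
    <>[]~s fails at c, so []<>[]~s is false at c.
      At c: <>[]~s requires []~s at some successor in {a, c, e}.
        At a: []~s is false.
        At c: []~s is false.
        At e: []~s is false.
      So <>[]~s is false at c.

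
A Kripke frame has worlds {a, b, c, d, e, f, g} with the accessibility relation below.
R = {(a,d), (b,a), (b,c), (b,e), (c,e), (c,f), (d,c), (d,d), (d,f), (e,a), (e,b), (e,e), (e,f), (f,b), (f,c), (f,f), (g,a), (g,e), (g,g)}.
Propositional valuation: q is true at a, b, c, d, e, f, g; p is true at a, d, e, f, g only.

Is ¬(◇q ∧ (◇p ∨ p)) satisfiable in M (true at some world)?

No

Let φ = ¬(◇q ∧ (◇p ∨ p)). Evaluate φ at each world:
  a (successors {d}): φ is false.
  b (successors {a, c, e}): φ is false.
  c (successors {e, f}): φ is false.
  d (successors {c, d, f}): φ is false.
  e (successors {a, b, e, f}): φ is false.
  f (successors {b, c, f}): φ is false.
  g (successors {a, e, g}): φ is false.
For instance, at e:
  At e: ◇q ∧ (◇p ∨ p) is true, so ¬(◇q ∧ (◇p ∨ p)) is false.
    At e: ◇q is true, ◇p ∨ p is true, so ◇q ∧ (◇p ∨ p) is true.
      At e: ◇q requires q at some successor in {a, b, e, f}.
        q holds at a, so ◇q is true at e.
      At e: ◇p is true, p is true, so ◇p ∨ p is true.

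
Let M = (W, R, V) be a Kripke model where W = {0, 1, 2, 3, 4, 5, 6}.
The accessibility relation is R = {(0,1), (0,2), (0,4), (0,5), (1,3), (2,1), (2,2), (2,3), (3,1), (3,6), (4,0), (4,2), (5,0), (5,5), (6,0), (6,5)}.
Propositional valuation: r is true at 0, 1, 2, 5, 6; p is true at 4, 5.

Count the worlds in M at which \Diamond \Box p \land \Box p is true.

0

Recall that \Box ψ holds at a world iff ψ holds at every accessible world, and \Diamond ψ holds iff ψ holds at some accessible world.
Let φ = \Diamond \Box p \land \Box p. Evaluate φ at each world:
  0 (successors {1, 2, 4, 5}): φ is false.
  1 (successors {3}): φ is false.
  2 (successors {1, 2, 3}): φ is false.
  3 (successors {1, 6}): φ is false.
  4 (successors {0, 2}): φ is false.
  5 (successors {0, 5}): φ is false.
  6 (successors {0, 5}): φ is false.
For instance, at 1:
  At 1: \Diamond \Box p is false, \Box p is false, so \Diamond \Box p \land \Box p is false.
    At 1: \Diamond \Box p requires \Box p at some successor in {3}.
      At 3: \Box p is false.
    So \Diamond \Box p is false at 1.
    At 1: \Box p requires p at every successor {3}.
      p fails at 3, so \Box p is false at 1.
Satisfying worlds: none.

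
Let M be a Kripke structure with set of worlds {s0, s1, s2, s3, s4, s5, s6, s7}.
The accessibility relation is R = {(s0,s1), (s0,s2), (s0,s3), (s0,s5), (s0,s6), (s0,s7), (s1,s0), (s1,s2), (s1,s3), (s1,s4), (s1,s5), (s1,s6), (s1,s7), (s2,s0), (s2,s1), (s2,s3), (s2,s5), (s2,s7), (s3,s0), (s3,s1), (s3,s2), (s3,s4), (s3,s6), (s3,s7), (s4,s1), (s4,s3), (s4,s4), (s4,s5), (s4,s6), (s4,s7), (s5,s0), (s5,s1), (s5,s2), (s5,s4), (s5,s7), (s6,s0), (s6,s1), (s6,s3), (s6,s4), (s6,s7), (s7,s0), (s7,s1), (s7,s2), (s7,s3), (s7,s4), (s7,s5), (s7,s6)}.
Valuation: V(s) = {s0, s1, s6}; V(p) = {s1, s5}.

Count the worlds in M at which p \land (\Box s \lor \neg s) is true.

1

Let φ = p \land (\Box s \lor \neg s). Evaluate φ at each world:
  s0 (successors {s1, s2, s3, s5, s6, s7}): φ is false.
  s1 (successors {s0, s2, s3, s4, s5, s6, s7}): φ is false.
  s2 (successors {s0, s1, s3, s5, s7}): φ is false.
  s3 (successors {s0, s1, s2, s4, s6, s7}): φ is false.
  s4 (successors {s1, s3, s4, s5, s6, s7}): φ is false.
  s5 (successors {s0, s1, s2, s4, s7}): φ is true.
  s6 (successors {s0, s1, s3, s4, s7}): φ is false.
  s7 (successors {s0, s1, s2, s3, s4, s5, s6}): φ is false.
For instance, at s0:
  At s0: p is false, \Box s \lor \neg s is false, so p \land (\Box s \lor \neg s) is false.
    At s0: \Box s is false, \neg s is false, so \Box s \lor \neg s is false.
      At s0: \Box s requires s at every successor {s1, s2, s3, s5, s6, s7}.
        s fails at s2, so \Box s is false at s0.
Satisfying worlds: {s5}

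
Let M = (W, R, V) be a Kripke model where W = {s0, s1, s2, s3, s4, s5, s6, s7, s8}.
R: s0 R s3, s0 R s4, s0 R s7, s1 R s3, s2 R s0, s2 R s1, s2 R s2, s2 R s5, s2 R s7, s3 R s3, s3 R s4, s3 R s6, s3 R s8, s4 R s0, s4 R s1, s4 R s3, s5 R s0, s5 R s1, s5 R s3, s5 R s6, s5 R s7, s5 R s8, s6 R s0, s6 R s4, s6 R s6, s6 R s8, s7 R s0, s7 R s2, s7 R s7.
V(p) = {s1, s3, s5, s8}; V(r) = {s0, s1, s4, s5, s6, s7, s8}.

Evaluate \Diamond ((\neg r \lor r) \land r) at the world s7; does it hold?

Yes

At s7: \Diamond ((\neg r \lor r) \land r) requires (\neg r \lor r) \land r at some successor in {s0, s2, s7}.
  (\neg r \lor r) \land r holds at s0, so \Diamond ((\neg r \lor r) \land r) is true at s7.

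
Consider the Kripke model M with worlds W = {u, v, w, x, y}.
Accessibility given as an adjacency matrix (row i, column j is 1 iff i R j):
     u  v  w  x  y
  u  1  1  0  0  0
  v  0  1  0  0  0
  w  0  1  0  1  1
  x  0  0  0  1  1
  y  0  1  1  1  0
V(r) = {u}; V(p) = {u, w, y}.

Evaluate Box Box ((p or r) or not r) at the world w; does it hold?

Yes

Recall that Box ψ holds at a world iff ψ holds at every accessible world, and Dia ψ holds iff ψ holds at some accessible world.
At w: Box Box ((p or r) or not r) requires Box ((p or r) or not r) at every successor {v, x, y}.
    At v: Box ((p or r) or not r) requires (p or r) or not r at every successor {v}.
      At v: (p or r) or not r is true.
    So Box ((p or r) or not r) is true at v.
    At x: Box ((p or r) or not r) requires (p or r) or not r at every successor {x, y}.
      At x: (p or r) or not r is true.
      At y: (p or r) or not r is true.
    So Box ((p or r) or not r) is true at x.
    At y: Box ((p or r) or not r) requires (p or r) or not r at every successor {v, w, x}.
      At v: (p or r) or not r is true.
      At w: (p or r) or not r is true.
      At x: (p or r) or not r is true.
    So Box ((p or r) or not r) is true at y.
So Box Box ((p or r) or not r) is true at w.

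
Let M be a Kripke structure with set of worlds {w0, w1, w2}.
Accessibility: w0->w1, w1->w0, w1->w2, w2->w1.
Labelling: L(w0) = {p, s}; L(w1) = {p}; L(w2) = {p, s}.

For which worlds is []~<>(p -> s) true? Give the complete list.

w1

Let φ = []~<>(p -> s). Evaluate φ at each world:
  w0 (successors {w1}): φ is false.
  w1 (successors {w0, w2}): φ is true.
  w2 (successors {w1}): φ is false.
For instance, at w1:
  At w1: []~<>(p -> s) requires ~<>(p -> s) at every successor {w0, w2}.
      At w0: <>(p -> s) is false, so ~<>(p -> s) is true.
      At w2: <>(p -> s) is false, so ~<>(p -> s) is true.
  So []~<>(p -> s) is true at w1.
Satisfying worlds: {w1}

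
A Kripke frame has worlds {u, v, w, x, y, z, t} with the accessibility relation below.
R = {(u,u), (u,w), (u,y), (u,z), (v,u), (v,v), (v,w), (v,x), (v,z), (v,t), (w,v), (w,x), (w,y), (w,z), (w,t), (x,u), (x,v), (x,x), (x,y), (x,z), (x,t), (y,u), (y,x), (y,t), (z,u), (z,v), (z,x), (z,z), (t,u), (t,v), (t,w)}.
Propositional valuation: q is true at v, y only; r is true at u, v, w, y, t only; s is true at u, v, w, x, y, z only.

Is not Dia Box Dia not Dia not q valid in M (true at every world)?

Recall that Box ψ holds at a world iff ψ holds at every accessible world, and Dia ψ holds iff ψ holds at some accessible world.
Let φ = not Dia Box Dia not Dia not q. Evaluate φ at each world:
  u (successors {u, w, y, z}): φ is true.
  v (successors {u, v, w, x, z, t}): φ is true.
  w (successors {v, x, y, z, t}): φ is true.
  x (successors {u, v, x, y, z, t}): φ is true.
  y (successors {u, x, t}): φ is true.
  z (successors {u, v, x, z}): φ is true.
  t (successors {u, v, w}): φ is true.
For instance, at z:
  At z: Dia Box Dia not Dia not q is false, so not Dia Box Dia not Dia not q is true.
    At z: Dia Box Dia not Dia not q requires Box Dia not Dia not q at some successor in {u, v, x, z}.
      At u: Box Dia not Dia not q is false.
      At v: Box Dia not Dia not q is false.
      At x: Box Dia not Dia not q is false.
      At z: Box Dia not Dia not q is false.
    So Dia Box Dia not Dia not q is false at z.

Yes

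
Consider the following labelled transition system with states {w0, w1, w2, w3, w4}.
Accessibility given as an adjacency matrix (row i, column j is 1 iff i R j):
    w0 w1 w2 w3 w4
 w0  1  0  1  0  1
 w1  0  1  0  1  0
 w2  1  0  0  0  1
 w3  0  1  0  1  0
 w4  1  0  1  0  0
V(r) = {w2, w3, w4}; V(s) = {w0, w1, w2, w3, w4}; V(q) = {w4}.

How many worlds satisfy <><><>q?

Let φ = <><><>q. Evaluate φ at each world:
  w0 (successors {w0, w2, w4}): φ is true.
  w1 (successors {w1, w3}): φ is false.
  w2 (successors {w0, w4}): φ is true.
  w3 (successors {w1, w3}): φ is false.
  w4 (successors {w0, w2}): φ is true.
For instance, at w4:
  At w4: <><><>q requires <><>q at some successor in {w0, w2}.
    <><>q holds at w0, so <><><>q is true at w4.
      At w0: <><>q requires <>q at some successor in {w0, w2, w4}.
        <>q holds at w0, so <><>q is true at w0.
Satisfying worlds: {w0, w2, w4}

3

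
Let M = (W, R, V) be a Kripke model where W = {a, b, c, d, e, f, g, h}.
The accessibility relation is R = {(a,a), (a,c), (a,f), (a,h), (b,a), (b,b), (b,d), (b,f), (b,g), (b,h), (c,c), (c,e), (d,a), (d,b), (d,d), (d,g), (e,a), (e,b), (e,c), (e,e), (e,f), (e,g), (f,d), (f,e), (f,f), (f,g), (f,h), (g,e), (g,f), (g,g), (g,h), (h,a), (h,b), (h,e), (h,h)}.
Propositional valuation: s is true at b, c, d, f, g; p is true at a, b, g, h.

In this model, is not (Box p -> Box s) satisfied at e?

Recall that Box ψ holds at a world iff ψ holds at every accessible world, and Dia ψ holds iff ψ holds at some accessible world.
At e: Box p -> Box s is true, so not (Box p -> Box s) is false.
  At e: Box p is false, Box s is false, so Box p -> Box s is true.
    At e: Box p requires p at every successor {a, b, c, e, f, g}.
      p fails at c, so Box p is false at e.
    At e: Box s requires s at every successor {a, b, c, e, f, g}.
      s fails at a, so Box s is false at e.

No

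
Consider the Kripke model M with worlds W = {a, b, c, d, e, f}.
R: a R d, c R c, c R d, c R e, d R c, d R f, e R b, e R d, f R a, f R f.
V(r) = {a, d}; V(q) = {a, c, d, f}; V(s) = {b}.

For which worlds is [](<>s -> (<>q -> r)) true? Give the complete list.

Let φ = [](<>s -> (<>q -> r)). Evaluate φ at each world:
  a (successors {d}): φ is true.
  b (successors ∅): φ is true.
  c (successors {c, d, e}): φ is false.
  d (successors {c, f}): φ is true.
  e (successors {b, d}): φ is true.
  f (successors {a, f}): φ is true.
For instance, at c:
  At c: [](<>s -> (<>q -> r)) requires <>s -> (<>q -> r) at every successor {c, d, e}.
    <>s -> (<>q -> r) fails at e, so [](<>s -> (<>q -> r)) is false at c.
      At e: <>s is true, <>q -> r is false, so <>s -> (<>q -> r) is false.
Satisfying worlds: {a, b, d, e, f}

a, b, d, e, f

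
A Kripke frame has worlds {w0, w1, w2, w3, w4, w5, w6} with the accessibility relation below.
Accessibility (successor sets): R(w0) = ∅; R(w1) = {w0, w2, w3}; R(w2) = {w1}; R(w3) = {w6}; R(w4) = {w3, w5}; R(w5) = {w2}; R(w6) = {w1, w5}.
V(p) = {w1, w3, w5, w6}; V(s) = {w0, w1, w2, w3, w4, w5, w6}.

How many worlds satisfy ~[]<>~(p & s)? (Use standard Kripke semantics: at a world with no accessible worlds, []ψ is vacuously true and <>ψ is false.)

Recall that []ψ holds at a world iff ψ holds at every accessible world, and <>ψ holds iff ψ holds at some accessible world.
Let φ = ~[]<>~(p & s). Evaluate φ at each world:
  w0 (successors ∅): φ is false.
  w1 (successors {w0, w2, w3}): φ is true.
  w2 (successors {w1}): φ is false.
  w3 (successors {w6}): φ is true.
  w4 (successors {w3, w5}): φ is true.
  w5 (successors {w2}): φ is true.
  w6 (successors {w1, w5}): φ is false.
For instance, at w2:
  At w2: []<>~(p & s) is true, so ~[]<>~(p & s) is false.
    At w2: []<>~(p & s) requires <>~(p & s) at every successor {w1}.
      At w1: <>~(p & s) is true.
    So []<>~(p & s) is true at w2.
Satisfying worlds: {w1, w3, w4, w5}

4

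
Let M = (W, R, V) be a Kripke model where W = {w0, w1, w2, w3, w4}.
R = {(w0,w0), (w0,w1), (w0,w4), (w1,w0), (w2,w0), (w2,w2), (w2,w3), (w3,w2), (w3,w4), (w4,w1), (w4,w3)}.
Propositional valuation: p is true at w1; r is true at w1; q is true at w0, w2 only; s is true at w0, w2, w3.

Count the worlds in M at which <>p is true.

2

Recall that <>ψ holds at a world iff ψ holds at some accessible world.
Let φ = <>p. Evaluate φ at each world:
  w0 (successors {w0, w1, w4}): φ is true.
  w1 (successors {w0}): φ is false.
  w2 (successors {w0, w2, w3}): φ is false.
  w3 (successors {w2, w4}): φ is false.
  w4 (successors {w1, w3}): φ is true.
For instance, at w3:
  At w3: <>p requires p at some successor in {w2, w4}.
    At w2: p is false.
    At w4: p is false.
  So <>p is false at w3.
Satisfying worlds: {w0, w4}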